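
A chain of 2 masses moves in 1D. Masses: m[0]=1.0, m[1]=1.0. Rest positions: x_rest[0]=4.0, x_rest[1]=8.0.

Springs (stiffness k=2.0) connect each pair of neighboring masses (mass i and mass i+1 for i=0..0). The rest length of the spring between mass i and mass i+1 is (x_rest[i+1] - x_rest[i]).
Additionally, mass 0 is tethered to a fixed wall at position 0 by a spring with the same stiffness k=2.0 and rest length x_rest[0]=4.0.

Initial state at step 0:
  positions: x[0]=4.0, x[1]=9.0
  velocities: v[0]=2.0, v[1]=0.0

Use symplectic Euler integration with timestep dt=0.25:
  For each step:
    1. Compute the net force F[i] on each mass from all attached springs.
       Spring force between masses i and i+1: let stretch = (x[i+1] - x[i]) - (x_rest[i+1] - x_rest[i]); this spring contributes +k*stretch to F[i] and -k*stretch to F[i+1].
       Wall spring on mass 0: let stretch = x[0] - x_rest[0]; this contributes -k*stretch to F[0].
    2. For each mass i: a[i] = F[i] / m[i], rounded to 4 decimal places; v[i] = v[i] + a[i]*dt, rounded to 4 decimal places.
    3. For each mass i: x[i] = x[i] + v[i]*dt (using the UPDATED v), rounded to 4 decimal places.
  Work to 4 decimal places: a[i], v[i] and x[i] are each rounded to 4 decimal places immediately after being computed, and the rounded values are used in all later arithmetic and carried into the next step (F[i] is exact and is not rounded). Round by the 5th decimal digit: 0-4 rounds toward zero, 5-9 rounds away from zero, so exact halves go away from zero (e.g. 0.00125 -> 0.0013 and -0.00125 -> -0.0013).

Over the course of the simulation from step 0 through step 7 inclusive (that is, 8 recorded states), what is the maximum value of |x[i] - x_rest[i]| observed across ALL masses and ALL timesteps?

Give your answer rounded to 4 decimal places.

Answer: 1.6228

Derivation:
Step 0: x=[4.0000 9.0000] v=[2.0000 0.0000]
Step 1: x=[4.6250 8.8750] v=[2.5000 -0.5000]
Step 2: x=[5.2031 8.7188] v=[2.3125 -0.6250]
Step 3: x=[5.5703 8.6231] v=[1.4688 -0.3829]
Step 4: x=[5.6228 8.6458] v=[0.2101 0.0907]
Step 5: x=[5.3504 8.7906] v=[-1.0898 0.5792]
Step 6: x=[4.8392 9.0054] v=[-2.0449 0.8591]
Step 7: x=[4.2439 9.1994] v=[-2.3814 0.7760]
Max displacement = 1.6228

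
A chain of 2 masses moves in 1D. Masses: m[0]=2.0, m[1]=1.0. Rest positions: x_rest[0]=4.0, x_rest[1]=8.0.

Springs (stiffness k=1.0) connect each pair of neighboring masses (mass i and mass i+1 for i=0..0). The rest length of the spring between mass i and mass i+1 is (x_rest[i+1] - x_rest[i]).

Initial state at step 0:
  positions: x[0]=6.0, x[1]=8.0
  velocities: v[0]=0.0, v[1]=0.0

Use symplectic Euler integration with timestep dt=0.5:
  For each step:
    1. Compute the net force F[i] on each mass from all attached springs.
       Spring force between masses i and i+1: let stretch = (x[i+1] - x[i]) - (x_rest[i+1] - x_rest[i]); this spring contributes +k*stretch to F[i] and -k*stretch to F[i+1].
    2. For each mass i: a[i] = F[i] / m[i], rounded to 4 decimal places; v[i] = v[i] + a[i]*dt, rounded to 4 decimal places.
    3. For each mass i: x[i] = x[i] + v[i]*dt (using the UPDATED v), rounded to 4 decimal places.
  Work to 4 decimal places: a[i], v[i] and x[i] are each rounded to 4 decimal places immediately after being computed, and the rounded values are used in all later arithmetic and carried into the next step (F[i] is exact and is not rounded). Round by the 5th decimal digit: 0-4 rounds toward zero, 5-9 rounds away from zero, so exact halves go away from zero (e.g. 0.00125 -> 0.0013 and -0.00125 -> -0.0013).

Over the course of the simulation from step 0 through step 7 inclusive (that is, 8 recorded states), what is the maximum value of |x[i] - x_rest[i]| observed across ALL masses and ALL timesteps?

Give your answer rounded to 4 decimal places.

Answer: 2.6790

Derivation:
Step 0: x=[6.0000 8.0000] v=[0.0000 0.0000]
Step 1: x=[5.7500 8.5000] v=[-0.5000 1.0000]
Step 2: x=[5.3438 9.3125] v=[-0.8125 1.6250]
Step 3: x=[4.9336 10.1329] v=[-0.8204 1.6407]
Step 4: x=[4.6733 10.6535] v=[-0.5206 1.0411]
Step 5: x=[4.6605 10.6790] v=[-0.0256 0.0510]
Step 6: x=[4.9001 10.1999] v=[0.4791 -0.9583]
Step 7: x=[5.3022 9.3958] v=[0.8041 -1.6082]
Max displacement = 2.6790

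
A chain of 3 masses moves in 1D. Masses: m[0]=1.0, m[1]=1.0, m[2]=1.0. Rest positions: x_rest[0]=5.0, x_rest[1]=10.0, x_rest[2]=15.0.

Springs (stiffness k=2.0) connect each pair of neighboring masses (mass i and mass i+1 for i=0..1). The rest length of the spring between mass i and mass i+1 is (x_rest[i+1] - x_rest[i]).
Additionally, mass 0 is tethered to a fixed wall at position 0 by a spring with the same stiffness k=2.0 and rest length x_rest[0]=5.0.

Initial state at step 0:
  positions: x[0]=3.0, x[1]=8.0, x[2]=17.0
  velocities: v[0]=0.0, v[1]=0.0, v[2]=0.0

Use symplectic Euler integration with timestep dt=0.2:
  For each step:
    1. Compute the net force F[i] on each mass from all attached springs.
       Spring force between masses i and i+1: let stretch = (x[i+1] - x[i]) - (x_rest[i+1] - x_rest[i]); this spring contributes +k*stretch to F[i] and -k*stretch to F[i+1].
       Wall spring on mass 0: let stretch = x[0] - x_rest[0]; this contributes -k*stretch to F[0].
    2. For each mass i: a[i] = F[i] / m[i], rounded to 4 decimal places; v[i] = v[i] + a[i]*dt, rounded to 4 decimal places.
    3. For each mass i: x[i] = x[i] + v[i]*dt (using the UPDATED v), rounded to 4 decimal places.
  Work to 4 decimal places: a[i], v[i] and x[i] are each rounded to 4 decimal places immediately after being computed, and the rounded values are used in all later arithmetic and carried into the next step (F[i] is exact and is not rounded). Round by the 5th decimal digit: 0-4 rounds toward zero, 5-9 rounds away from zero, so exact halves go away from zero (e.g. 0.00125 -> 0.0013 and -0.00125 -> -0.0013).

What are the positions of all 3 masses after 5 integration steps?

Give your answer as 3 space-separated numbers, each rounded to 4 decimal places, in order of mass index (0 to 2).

Step 0: x=[3.0000 8.0000 17.0000] v=[0.0000 0.0000 0.0000]
Step 1: x=[3.1600 8.3200 16.6800] v=[0.8000 1.6000 -1.6000]
Step 2: x=[3.4800 8.8960 16.0912] v=[1.6000 2.8800 -2.9440]
Step 3: x=[3.9549 9.6143 15.3268] v=[2.3744 3.5917 -3.8221]
Step 4: x=[4.5661 10.3369 14.5054] v=[3.0562 3.6129 -4.1071]
Step 5: x=[5.2737 10.9313 13.7505] v=[3.5381 2.9720 -3.7745]

Answer: 5.2737 10.9313 13.7505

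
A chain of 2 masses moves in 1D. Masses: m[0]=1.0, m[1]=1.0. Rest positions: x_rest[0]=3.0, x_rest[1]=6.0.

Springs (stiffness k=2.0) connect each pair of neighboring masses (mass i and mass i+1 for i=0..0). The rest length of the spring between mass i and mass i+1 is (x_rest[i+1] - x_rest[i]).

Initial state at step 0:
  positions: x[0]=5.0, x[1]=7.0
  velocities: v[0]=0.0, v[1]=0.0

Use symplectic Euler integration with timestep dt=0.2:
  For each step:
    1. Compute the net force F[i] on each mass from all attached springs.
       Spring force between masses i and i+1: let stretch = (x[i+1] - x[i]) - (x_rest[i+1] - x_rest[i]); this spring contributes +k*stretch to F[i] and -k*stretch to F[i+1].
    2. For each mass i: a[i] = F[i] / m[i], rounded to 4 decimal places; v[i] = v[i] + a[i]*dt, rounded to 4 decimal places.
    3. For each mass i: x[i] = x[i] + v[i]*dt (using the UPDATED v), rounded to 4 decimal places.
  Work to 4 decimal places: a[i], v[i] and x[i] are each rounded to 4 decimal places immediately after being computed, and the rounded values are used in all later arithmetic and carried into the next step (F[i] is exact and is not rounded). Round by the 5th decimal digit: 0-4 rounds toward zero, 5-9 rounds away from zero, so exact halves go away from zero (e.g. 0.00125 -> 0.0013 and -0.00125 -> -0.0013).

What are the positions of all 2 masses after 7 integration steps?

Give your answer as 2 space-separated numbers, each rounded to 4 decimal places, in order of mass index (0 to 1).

Step 0: x=[5.0000 7.0000] v=[0.0000 0.0000]
Step 1: x=[4.9200 7.0800] v=[-0.4000 0.4000]
Step 2: x=[4.7728 7.2272] v=[-0.7360 0.7360]
Step 3: x=[4.5820 7.4180] v=[-0.9542 0.9542]
Step 4: x=[4.3780 7.6220] v=[-1.0198 1.0198]
Step 5: x=[4.1936 7.8064] v=[-0.9222 0.9222]
Step 6: x=[4.0582 7.9418] v=[-0.6771 0.6771]
Step 7: x=[3.9935 8.0065] v=[-0.3237 0.3237]

Answer: 3.9935 8.0065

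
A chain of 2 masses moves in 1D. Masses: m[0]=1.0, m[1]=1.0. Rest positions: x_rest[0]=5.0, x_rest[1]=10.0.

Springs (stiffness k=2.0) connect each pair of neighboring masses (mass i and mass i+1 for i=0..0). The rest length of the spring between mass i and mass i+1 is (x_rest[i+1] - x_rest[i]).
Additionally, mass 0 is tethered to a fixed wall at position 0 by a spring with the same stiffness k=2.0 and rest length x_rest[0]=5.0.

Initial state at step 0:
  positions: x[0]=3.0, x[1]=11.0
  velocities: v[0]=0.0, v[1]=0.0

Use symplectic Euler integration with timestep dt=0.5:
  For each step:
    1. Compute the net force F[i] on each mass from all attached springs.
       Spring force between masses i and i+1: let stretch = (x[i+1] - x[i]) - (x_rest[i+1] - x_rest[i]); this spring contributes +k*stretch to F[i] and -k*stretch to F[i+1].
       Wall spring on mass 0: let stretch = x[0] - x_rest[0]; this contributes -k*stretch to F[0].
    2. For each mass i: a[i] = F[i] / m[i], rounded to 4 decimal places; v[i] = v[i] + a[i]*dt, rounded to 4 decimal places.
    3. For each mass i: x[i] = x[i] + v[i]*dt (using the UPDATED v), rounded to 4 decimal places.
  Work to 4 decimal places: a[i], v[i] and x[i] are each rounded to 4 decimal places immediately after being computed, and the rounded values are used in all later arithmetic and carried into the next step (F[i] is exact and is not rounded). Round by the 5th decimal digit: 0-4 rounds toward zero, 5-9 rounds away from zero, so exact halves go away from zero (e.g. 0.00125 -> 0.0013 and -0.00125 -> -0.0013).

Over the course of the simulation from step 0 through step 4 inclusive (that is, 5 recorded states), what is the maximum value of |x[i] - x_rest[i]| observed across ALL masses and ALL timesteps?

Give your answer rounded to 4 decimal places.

Step 0: x=[3.0000 11.0000] v=[0.0000 0.0000]
Step 1: x=[5.5000 9.5000] v=[5.0000 -3.0000]
Step 2: x=[7.2500 8.5000] v=[3.5000 -2.0000]
Step 3: x=[6.0000 9.3750] v=[-2.5000 1.7500]
Step 4: x=[3.4375 11.0625] v=[-5.1250 3.3750]
Max displacement = 2.2500

Answer: 2.2500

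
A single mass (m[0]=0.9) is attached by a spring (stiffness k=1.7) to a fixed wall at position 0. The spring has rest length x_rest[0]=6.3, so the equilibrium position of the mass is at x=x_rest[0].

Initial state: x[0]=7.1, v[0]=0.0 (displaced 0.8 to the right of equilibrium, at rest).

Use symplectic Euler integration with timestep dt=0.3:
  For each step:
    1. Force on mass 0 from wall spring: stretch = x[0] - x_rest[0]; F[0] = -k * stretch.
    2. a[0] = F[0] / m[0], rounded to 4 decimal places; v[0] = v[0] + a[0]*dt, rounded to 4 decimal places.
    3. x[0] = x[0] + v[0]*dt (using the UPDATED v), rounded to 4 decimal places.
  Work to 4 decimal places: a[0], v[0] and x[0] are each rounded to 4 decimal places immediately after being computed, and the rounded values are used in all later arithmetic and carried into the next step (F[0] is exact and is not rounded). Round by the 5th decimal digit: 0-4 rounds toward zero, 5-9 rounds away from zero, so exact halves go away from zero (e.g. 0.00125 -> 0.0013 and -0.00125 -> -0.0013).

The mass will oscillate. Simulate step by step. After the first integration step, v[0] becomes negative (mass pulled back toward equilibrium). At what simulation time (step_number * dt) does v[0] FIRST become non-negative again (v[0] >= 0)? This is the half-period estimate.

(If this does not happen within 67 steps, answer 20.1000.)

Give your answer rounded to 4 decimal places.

Step 0: x=[7.1000] v=[0.0000]
Step 1: x=[6.9640] v=[-0.4533]
Step 2: x=[6.7151] v=[-0.8296]
Step 3: x=[6.3957] v=[-1.0648]
Step 4: x=[6.0600] v=[-1.1190]
Step 5: x=[5.7651] v=[-0.9830]
Step 6: x=[5.5611] v=[-0.6799]
Step 7: x=[5.4827] v=[-0.2612]
Step 8: x=[5.5433] v=[0.2019]
First v>=0 after going negative at step 8, time=2.4000

Answer: 2.4000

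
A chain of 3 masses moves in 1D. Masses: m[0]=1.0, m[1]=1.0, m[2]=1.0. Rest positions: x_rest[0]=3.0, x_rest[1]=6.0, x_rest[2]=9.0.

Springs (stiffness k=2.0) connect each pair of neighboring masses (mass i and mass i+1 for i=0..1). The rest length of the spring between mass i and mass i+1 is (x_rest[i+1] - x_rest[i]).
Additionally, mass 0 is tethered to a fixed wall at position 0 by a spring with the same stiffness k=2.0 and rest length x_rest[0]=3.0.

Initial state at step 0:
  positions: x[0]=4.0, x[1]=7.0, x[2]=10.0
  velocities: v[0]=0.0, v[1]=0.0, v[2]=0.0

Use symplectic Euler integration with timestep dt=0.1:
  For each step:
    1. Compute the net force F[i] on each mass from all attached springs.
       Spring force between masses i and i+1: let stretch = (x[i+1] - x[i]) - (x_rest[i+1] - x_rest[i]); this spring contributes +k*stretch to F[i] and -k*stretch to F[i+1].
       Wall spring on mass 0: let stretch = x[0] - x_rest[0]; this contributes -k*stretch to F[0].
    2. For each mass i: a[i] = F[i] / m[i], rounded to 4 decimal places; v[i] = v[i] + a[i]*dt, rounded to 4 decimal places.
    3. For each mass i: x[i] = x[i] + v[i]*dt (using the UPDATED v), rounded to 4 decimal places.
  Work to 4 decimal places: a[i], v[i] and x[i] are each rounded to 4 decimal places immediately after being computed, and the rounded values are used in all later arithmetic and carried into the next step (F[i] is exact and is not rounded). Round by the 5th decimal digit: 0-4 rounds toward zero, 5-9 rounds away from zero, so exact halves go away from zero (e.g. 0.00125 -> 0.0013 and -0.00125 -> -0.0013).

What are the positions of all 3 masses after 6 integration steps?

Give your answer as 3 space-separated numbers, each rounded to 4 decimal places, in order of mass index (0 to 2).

Step 0: x=[4.0000 7.0000 10.0000] v=[0.0000 0.0000 0.0000]
Step 1: x=[3.9800 7.0000 10.0000] v=[-0.2000 0.0000 0.0000]
Step 2: x=[3.9408 6.9996 10.0000] v=[-0.3920 -0.0040 0.0000]
Step 3: x=[3.8840 6.9980 10.0000] v=[-0.5684 -0.0157 -0.0001]
Step 4: x=[3.8118 6.9942 10.0000] v=[-0.7224 -0.0381 -0.0005]
Step 5: x=[3.7270 6.9869 9.9998] v=[-0.8483 -0.0734 -0.0017]
Step 6: x=[3.6328 6.9746 9.9994] v=[-0.9417 -0.1228 -0.0043]

Answer: 3.6328 6.9746 9.9994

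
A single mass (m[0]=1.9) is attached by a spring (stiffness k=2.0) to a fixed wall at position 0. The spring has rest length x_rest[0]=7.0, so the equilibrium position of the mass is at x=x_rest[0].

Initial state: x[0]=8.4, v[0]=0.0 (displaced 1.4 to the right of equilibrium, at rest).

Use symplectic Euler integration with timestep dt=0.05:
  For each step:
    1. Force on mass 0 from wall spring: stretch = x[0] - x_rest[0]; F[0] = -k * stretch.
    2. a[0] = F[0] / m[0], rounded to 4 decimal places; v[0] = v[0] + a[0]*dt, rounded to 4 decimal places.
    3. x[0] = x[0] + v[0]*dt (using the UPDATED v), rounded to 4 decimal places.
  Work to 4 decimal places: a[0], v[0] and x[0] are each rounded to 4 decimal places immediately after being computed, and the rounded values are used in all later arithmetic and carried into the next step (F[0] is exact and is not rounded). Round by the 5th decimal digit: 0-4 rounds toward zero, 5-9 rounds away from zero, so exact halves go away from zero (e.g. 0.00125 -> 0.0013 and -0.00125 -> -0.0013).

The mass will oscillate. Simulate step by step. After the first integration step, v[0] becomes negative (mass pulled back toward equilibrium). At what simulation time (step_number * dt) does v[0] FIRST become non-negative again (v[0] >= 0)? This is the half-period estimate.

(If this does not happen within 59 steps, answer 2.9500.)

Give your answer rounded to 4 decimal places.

Answer: 2.9500

Derivation:
Step 0: x=[8.4000] v=[0.0000]
Step 1: x=[8.3963] v=[-0.0737]
Step 2: x=[8.3889] v=[-0.1472]
Step 3: x=[8.3779] v=[-0.2203]
Step 4: x=[8.3633] v=[-0.2928]
Step 5: x=[8.3451] v=[-0.3646]
Step 6: x=[8.3233] v=[-0.4354]
Step 7: x=[8.2981] v=[-0.5050]
Step 8: x=[8.2694] v=[-0.5733]
Step 9: x=[8.2374] v=[-0.6401]
Step 10: x=[8.2021] v=[-0.7052]
Step 11: x=[8.1637] v=[-0.7685]
Step 12: x=[8.1222] v=[-0.8297]
Step 13: x=[8.0778] v=[-0.8888]
Step 14: x=[8.0305] v=[-0.9455]
Step 15: x=[7.9805] v=[-0.9997]
Step 16: x=[7.9279] v=[-1.0513]
Step 17: x=[7.8729] v=[-1.1001]
Step 18: x=[7.8156] v=[-1.1460]
Step 19: x=[7.7562] v=[-1.1889]
Step 20: x=[7.6948] v=[-1.2287]
Step 21: x=[7.6315] v=[-1.2653]
Step 22: x=[7.5666] v=[-1.2985]
Step 23: x=[7.5002] v=[-1.3283]
Step 24: x=[7.4325] v=[-1.3546]
Step 25: x=[7.3636] v=[-1.3774]
Step 26: x=[7.2938] v=[-1.3965]
Step 27: x=[7.2232] v=[-1.4120]
Step 28: x=[7.1520] v=[-1.4237]
Step 29: x=[7.0804] v=[-1.4317]
Step 30: x=[7.0086] v=[-1.4359]
Step 31: x=[6.9368] v=[-1.4364]
Step 32: x=[6.8651] v=[-1.4331]
Step 33: x=[6.7938] v=[-1.4260]
Step 34: x=[6.7230] v=[-1.4151]
Step 35: x=[6.6530] v=[-1.4005]
Step 36: x=[6.5839] v=[-1.3822]
Step 37: x=[6.5159] v=[-1.3603]
Step 38: x=[6.4492] v=[-1.3348]
Step 39: x=[6.3839] v=[-1.3058]
Step 40: x=[6.3202] v=[-1.2734]
Step 41: x=[6.2583] v=[-1.2376]
Step 42: x=[6.1984] v=[-1.1986]
Step 43: x=[6.1406] v=[-1.1564]
Step 44: x=[6.0850] v=[-1.1112]
Step 45: x=[6.0319] v=[-1.0630]
Step 46: x=[5.9813] v=[-1.0120]
Step 47: x=[5.9334] v=[-0.9584]
Step 48: x=[5.8883] v=[-0.9023]
Step 49: x=[5.8461] v=[-0.8438]
Step 50: x=[5.8069] v=[-0.7831]
Step 51: x=[5.7709] v=[-0.7203]
Step 52: x=[5.7381] v=[-0.6556]
Step 53: x=[5.7086] v=[-0.5892]
Step 54: x=[5.6825] v=[-0.5212]
Step 55: x=[5.6599] v=[-0.4519]
Step 56: x=[5.6408] v=[-0.3814]
Step 57: x=[5.6253] v=[-0.3099]
Step 58: x=[5.6134] v=[-0.2375]
Step 59: x=[5.6052] v=[-0.1645]
v[0] did not become non-negative within 59 steps; using fallback time=2.9500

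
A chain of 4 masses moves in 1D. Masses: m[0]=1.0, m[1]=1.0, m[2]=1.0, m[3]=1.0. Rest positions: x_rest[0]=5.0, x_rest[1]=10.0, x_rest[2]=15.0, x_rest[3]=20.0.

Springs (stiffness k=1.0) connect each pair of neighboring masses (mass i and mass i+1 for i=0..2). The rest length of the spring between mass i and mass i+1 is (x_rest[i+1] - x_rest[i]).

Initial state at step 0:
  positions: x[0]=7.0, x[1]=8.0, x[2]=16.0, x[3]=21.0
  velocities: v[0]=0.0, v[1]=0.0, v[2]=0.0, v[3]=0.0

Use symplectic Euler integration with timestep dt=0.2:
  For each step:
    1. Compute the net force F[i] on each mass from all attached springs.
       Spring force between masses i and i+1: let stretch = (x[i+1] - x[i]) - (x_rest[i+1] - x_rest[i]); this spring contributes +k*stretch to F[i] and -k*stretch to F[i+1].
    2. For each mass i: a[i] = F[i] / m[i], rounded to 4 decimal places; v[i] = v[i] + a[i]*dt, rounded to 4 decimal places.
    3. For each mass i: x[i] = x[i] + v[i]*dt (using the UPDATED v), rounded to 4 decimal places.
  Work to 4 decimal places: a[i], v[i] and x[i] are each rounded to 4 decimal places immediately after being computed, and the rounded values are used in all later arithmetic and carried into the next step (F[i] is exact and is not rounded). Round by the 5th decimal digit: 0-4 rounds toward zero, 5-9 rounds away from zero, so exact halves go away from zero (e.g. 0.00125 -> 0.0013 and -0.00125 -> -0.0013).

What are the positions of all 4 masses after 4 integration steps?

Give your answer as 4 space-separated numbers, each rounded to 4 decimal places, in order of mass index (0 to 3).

Step 0: x=[7.0000 8.0000 16.0000 21.0000] v=[0.0000 0.0000 0.0000 0.0000]
Step 1: x=[6.8400 8.2800 15.8800 21.0000] v=[-0.8000 1.4000 -0.6000 0.0000]
Step 2: x=[6.5376 8.8064 15.6608 20.9952] v=[-1.5120 2.6320 -1.0960 -0.0240]
Step 3: x=[6.1260 9.5162 15.3808 20.9770] v=[-2.0582 3.5491 -1.4000 -0.0909]
Step 4: x=[5.6500 10.3250 15.0901 20.9350] v=[-2.3802 4.0440 -1.4537 -0.2101]

Answer: 5.6500 10.3250 15.0901 20.9350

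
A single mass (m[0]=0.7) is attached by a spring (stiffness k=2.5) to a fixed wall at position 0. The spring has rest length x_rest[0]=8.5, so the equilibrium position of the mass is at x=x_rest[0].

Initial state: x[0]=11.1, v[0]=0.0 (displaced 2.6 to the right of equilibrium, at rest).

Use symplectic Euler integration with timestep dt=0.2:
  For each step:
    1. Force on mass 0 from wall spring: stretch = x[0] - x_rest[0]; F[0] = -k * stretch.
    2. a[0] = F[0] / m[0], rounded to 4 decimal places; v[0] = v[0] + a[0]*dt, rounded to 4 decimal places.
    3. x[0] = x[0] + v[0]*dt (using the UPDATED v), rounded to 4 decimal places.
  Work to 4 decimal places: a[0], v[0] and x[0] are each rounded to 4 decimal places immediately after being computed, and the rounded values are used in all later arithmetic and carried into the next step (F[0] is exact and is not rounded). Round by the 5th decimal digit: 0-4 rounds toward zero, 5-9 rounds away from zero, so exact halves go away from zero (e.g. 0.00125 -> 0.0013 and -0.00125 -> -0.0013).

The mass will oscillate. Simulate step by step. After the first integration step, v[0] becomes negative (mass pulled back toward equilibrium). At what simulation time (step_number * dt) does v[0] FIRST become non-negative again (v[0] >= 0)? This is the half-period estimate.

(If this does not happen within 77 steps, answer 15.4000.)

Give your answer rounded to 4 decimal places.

Answer: 1.8000

Derivation:
Step 0: x=[11.1000] v=[0.0000]
Step 1: x=[10.7286] v=[-1.8571]
Step 2: x=[10.0388] v=[-3.4490]
Step 3: x=[9.1292] v=[-4.5481]
Step 4: x=[8.1297] v=[-4.9975]
Step 5: x=[7.1831] v=[-4.7330]
Step 6: x=[6.4246] v=[-3.7924]
Step 7: x=[5.9626] v=[-2.3100]
Step 8: x=[5.8631] v=[-0.4976]
Step 9: x=[6.1403] v=[1.3859]
First v>=0 after going negative at step 9, time=1.8000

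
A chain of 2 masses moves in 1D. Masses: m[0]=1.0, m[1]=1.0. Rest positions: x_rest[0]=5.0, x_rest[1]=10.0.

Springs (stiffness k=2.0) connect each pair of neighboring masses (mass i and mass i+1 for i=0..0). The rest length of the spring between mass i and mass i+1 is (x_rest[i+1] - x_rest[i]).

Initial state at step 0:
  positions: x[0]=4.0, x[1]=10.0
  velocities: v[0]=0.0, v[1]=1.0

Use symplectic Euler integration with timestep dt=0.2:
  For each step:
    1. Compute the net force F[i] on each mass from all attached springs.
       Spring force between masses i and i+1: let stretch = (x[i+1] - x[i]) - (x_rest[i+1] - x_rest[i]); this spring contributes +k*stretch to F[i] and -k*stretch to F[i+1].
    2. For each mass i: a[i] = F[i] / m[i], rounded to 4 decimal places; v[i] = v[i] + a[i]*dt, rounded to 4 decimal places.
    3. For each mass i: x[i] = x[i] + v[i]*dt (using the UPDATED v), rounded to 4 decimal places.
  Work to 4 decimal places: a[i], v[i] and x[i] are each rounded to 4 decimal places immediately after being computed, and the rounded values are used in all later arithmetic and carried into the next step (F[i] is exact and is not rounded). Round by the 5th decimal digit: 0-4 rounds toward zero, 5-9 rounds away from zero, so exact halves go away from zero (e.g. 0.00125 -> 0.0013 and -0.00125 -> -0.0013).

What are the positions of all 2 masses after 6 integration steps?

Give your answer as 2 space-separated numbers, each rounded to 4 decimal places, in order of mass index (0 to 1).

Answer: 5.3726 9.8274

Derivation:
Step 0: x=[4.0000 10.0000] v=[0.0000 1.0000]
Step 1: x=[4.0800 10.1200] v=[0.4000 0.6000]
Step 2: x=[4.2432 10.1568] v=[0.8160 0.1840]
Step 3: x=[4.4795 10.1205] v=[1.1814 -0.1814]
Step 4: x=[4.7671 10.0329] v=[1.4378 -0.4378]
Step 5: x=[5.0759 9.9241] v=[1.5441 -0.5441]
Step 6: x=[5.3726 9.8274] v=[1.4834 -0.4834]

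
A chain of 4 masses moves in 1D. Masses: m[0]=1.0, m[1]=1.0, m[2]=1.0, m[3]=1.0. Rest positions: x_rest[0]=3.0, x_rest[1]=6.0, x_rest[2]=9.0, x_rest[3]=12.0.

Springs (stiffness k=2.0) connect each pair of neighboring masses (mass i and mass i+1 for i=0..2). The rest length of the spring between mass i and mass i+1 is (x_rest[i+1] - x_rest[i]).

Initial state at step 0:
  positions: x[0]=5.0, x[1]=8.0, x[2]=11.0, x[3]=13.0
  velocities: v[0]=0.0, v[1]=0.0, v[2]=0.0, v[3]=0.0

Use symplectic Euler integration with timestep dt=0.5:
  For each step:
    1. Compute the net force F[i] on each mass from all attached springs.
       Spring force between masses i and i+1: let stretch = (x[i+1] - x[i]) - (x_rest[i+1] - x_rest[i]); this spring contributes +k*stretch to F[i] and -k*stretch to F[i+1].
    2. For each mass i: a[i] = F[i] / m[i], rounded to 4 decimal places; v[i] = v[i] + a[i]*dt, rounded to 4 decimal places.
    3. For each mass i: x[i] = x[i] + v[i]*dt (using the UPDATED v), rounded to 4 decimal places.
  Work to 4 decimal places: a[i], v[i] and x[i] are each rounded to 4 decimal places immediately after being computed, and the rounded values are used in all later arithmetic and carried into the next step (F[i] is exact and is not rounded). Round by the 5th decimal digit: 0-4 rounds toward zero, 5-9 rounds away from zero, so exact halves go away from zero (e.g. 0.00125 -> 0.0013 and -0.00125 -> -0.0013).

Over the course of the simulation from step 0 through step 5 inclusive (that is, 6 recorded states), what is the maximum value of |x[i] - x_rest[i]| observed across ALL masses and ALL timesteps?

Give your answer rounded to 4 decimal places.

Step 0: x=[5.0000 8.0000 11.0000 13.0000] v=[0.0000 0.0000 0.0000 0.0000]
Step 1: x=[5.0000 8.0000 10.5000 13.5000] v=[0.0000 0.0000 -1.0000 1.0000]
Step 2: x=[5.0000 7.7500 10.2500 14.0000] v=[0.0000 -0.5000 -0.5000 1.0000]
Step 3: x=[4.8750 7.3750 10.6250 14.1250] v=[-0.2500 -0.7500 0.7500 0.2500]
Step 4: x=[4.5000 7.3750 11.1250 14.0000] v=[-0.7500 0.0000 1.0000 -0.2500]
Step 5: x=[4.0625 7.8125 11.1875 13.9375] v=[-0.8750 0.8750 0.1250 -0.1250]
Max displacement = 2.1875

Answer: 2.1875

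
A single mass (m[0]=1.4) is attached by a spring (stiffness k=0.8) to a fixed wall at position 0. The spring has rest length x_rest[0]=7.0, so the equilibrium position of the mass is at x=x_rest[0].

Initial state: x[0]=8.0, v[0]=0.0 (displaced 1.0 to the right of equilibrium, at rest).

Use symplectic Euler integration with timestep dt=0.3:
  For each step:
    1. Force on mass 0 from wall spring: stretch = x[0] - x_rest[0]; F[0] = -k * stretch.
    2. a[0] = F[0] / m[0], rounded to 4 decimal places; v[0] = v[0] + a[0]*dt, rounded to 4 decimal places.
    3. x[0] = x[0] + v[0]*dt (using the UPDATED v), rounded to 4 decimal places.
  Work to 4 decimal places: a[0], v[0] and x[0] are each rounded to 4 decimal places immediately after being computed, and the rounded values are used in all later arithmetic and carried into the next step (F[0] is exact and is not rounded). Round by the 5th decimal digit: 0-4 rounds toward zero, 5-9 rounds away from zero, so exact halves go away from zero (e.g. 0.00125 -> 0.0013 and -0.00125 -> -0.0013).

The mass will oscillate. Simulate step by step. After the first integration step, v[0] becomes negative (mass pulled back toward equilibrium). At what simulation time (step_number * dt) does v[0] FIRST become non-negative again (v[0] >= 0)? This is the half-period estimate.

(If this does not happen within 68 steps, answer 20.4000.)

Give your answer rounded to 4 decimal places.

Step 0: x=[8.0000] v=[0.0000]
Step 1: x=[7.9486] v=[-0.1714]
Step 2: x=[7.8484] v=[-0.3340]
Step 3: x=[7.7046] v=[-0.4794]
Step 4: x=[7.5245] v=[-0.6002]
Step 5: x=[7.3175] v=[-0.6901]
Step 6: x=[7.0942] v=[-0.7445]
Step 7: x=[6.8660] v=[-0.7606]
Step 8: x=[6.6447] v=[-0.7376]
Step 9: x=[6.4417] v=[-0.6767]
Step 10: x=[6.2674] v=[-0.5810]
Step 11: x=[6.1308] v=[-0.4554]
Step 12: x=[6.0389] v=[-0.3064]
Step 13: x=[5.9964] v=[-0.1416]
Step 14: x=[6.0056] v=[0.0305]
First v>=0 after going negative at step 14, time=4.2000

Answer: 4.2000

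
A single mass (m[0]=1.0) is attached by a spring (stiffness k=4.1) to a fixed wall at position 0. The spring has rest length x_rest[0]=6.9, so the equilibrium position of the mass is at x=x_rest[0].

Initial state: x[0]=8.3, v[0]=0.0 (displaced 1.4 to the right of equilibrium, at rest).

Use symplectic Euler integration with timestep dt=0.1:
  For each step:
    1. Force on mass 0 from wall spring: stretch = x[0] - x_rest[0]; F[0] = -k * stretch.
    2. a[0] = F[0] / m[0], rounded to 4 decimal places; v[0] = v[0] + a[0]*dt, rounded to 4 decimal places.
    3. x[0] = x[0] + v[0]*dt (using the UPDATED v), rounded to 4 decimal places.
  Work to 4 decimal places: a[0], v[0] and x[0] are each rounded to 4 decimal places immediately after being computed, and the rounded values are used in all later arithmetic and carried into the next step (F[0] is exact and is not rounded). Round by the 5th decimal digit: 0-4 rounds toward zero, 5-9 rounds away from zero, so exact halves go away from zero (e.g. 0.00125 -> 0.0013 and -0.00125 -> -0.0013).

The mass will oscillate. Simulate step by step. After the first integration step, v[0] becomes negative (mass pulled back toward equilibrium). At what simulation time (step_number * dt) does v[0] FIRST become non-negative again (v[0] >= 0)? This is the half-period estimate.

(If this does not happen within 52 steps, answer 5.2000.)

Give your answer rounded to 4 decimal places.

Step 0: x=[8.3000] v=[0.0000]
Step 1: x=[8.2426] v=[-0.5740]
Step 2: x=[8.1302] v=[-1.1245]
Step 3: x=[7.9673] v=[-1.6289]
Step 4: x=[7.7607] v=[-2.0665]
Step 5: x=[7.5188] v=[-2.4194]
Step 6: x=[7.2515] v=[-2.6731]
Step 7: x=[6.9698] v=[-2.8172]
Step 8: x=[6.6852] v=[-2.8458]
Step 9: x=[6.4094] v=[-2.7577]
Step 10: x=[6.1537] v=[-2.5566]
Step 11: x=[5.9286] v=[-2.2506]
Step 12: x=[5.7434] v=[-1.8523]
Step 13: x=[5.6056] v=[-1.3781]
Step 14: x=[5.5209] v=[-0.8474]
Step 15: x=[5.4927] v=[-0.2820]
Step 16: x=[5.5222] v=[0.2950]
First v>=0 after going negative at step 16, time=1.6000

Answer: 1.6000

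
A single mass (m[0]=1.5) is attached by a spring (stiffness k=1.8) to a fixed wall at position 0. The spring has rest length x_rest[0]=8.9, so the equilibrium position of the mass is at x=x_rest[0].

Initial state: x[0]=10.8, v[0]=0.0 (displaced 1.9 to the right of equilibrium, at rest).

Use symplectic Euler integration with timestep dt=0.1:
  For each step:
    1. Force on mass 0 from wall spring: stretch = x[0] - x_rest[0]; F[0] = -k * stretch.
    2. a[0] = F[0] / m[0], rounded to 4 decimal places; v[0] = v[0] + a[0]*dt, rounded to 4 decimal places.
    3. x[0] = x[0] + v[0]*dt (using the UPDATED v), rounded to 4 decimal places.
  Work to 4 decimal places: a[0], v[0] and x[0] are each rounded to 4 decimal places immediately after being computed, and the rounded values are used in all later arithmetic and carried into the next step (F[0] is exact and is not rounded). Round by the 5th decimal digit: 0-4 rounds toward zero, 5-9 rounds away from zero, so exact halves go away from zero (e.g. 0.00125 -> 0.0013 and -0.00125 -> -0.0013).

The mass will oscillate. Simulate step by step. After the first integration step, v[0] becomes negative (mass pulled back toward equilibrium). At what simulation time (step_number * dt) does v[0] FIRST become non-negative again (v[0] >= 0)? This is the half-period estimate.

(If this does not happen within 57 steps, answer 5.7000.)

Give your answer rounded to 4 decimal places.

Step 0: x=[10.8000] v=[0.0000]
Step 1: x=[10.7772] v=[-0.2280]
Step 2: x=[10.7319] v=[-0.4533]
Step 3: x=[10.6646] v=[-0.6731]
Step 4: x=[10.5761] v=[-0.8849]
Step 5: x=[10.4675] v=[-1.0860]
Step 6: x=[10.3401] v=[-1.2741]
Step 7: x=[10.1954] v=[-1.4469]
Step 8: x=[10.0352] v=[-1.6024]
Step 9: x=[9.8613] v=[-1.7386]
Step 10: x=[9.6759] v=[-1.8540]
Step 11: x=[9.4812] v=[-1.9471]
Step 12: x=[9.2795] v=[-2.0168]
Step 13: x=[9.0733] v=[-2.0623]
Step 14: x=[8.8650] v=[-2.0831]
Step 15: x=[8.6571] v=[-2.0789]
Step 16: x=[8.4521] v=[-2.0498]
Step 17: x=[8.2525] v=[-1.9961]
Step 18: x=[8.0607] v=[-1.9184]
Step 19: x=[7.8789] v=[-1.8177]
Step 20: x=[7.7094] v=[-1.6952]
Step 21: x=[7.5542] v=[-1.5523]
Step 22: x=[7.4151] v=[-1.3908]
Step 23: x=[7.2938] v=[-1.2126]
Step 24: x=[7.1918] v=[-1.0199]
Step 25: x=[7.1103] v=[-0.8149]
Step 26: x=[7.0503] v=[-0.6001]
Step 27: x=[7.0125] v=[-0.3781]
Step 28: x=[6.9973] v=[-0.1516]
Step 29: x=[7.0050] v=[0.0767]
First v>=0 after going negative at step 29, time=2.9000

Answer: 2.9000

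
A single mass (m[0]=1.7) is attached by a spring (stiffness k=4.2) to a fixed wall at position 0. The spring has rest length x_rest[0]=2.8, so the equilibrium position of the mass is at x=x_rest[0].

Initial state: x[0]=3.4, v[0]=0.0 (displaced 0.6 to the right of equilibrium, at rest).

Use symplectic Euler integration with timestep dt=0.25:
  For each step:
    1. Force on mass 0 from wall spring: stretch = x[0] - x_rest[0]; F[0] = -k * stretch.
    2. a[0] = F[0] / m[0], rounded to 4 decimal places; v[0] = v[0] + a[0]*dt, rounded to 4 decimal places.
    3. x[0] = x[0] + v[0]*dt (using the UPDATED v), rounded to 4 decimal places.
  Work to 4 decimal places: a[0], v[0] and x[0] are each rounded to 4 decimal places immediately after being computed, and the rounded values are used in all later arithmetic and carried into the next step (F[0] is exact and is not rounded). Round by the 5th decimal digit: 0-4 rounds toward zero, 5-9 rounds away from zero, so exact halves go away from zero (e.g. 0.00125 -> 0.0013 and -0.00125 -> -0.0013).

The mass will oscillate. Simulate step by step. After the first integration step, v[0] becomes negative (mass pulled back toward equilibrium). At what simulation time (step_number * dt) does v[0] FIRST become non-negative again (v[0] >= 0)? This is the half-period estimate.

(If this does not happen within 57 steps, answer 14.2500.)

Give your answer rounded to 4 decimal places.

Step 0: x=[3.4000] v=[0.0000]
Step 1: x=[3.3074] v=[-0.3706]
Step 2: x=[3.1364] v=[-0.6840]
Step 3: x=[2.9135] v=[-0.8918]
Step 4: x=[2.6730] v=[-0.9619]
Step 5: x=[2.4521] v=[-0.8835]
Step 6: x=[2.2850] v=[-0.6686]
Step 7: x=[2.1974] v=[-0.3505]
Step 8: x=[2.2028] v=[0.0217]
First v>=0 after going negative at step 8, time=2.0000

Answer: 2.0000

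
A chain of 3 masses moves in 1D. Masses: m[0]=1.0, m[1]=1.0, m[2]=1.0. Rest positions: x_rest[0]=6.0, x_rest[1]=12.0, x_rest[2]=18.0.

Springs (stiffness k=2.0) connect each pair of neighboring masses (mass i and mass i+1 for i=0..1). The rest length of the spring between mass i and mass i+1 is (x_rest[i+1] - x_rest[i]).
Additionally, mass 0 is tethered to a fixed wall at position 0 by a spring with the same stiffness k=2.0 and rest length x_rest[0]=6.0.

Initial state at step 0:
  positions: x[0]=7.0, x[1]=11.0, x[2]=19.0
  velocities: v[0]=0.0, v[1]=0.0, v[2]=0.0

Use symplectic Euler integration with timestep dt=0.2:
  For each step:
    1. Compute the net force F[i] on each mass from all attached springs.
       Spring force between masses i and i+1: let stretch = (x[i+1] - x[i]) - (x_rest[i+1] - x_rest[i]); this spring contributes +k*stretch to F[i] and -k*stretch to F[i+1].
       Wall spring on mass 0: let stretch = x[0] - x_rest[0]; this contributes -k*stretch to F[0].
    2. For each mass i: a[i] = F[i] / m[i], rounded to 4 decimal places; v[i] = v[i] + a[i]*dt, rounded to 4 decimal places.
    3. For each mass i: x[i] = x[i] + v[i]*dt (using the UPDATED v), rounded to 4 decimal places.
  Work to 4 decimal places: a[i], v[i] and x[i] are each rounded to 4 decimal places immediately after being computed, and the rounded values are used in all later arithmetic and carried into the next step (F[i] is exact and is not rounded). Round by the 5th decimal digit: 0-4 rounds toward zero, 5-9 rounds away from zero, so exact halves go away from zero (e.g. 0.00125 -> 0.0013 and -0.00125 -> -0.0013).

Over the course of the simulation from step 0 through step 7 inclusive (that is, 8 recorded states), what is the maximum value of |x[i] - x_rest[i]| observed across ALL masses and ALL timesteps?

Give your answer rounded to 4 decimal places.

Step 0: x=[7.0000 11.0000 19.0000] v=[0.0000 0.0000 0.0000]
Step 1: x=[6.7600 11.3200 18.8400] v=[-1.2000 1.6000 -0.8000]
Step 2: x=[6.3440 11.8768 18.5584] v=[-2.0800 2.7840 -1.4080]
Step 3: x=[5.8631 12.5255 18.2223] v=[-2.4045 3.2435 -1.6806]
Step 4: x=[5.4461 13.0970 17.9104] v=[-2.0848 2.8573 -1.5593]
Step 5: x=[5.2055 13.4415 17.6935] v=[-1.2029 1.7223 -1.0847]
Step 6: x=[5.2074 13.4672 17.6164] v=[0.0093 0.1287 -0.3855]
Step 7: x=[5.4535 13.1641 17.6874] v=[1.2303 -1.5155 0.3548]
Max displacement = 1.4672

Answer: 1.4672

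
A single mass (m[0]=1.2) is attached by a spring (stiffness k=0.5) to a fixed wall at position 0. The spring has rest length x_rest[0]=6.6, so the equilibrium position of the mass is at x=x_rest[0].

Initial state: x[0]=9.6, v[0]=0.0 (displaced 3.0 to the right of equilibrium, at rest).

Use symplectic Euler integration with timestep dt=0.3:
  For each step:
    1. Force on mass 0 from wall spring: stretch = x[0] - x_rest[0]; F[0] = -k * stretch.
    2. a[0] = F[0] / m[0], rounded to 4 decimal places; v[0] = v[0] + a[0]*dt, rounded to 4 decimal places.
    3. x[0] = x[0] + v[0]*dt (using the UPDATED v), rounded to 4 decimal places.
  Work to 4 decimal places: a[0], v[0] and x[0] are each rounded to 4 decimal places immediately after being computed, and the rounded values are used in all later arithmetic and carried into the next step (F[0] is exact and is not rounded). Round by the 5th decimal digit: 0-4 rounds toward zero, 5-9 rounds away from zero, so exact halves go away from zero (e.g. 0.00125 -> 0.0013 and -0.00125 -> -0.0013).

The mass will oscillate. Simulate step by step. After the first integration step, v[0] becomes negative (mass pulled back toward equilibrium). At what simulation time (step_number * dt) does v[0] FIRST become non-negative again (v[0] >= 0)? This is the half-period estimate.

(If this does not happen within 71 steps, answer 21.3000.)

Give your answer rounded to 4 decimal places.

Step 0: x=[9.6000] v=[0.0000]
Step 1: x=[9.4875] v=[-0.3750]
Step 2: x=[9.2667] v=[-0.7359]
Step 3: x=[8.9459] v=[-1.0692]
Step 4: x=[8.5372] v=[-1.3625]
Step 5: x=[8.0558] v=[-1.6047]
Step 6: x=[7.5198] v=[-1.7867]
Step 7: x=[6.9493] v=[-1.9017]
Step 8: x=[6.3657] v=[-1.9454]
Step 9: x=[5.7909] v=[-1.9161]
Step 10: x=[5.2464] v=[-1.8150]
Step 11: x=[4.7527] v=[-1.6458]
Step 12: x=[4.3282] v=[-1.4149]
Step 13: x=[3.9889] v=[-1.1309]
Step 14: x=[3.7476] v=[-0.8045]
Step 15: x=[3.6132] v=[-0.4480]
Step 16: x=[3.5908] v=[-0.0747]
Step 17: x=[3.6812] v=[0.3014]
First v>=0 after going negative at step 17, time=5.1000

Answer: 5.1000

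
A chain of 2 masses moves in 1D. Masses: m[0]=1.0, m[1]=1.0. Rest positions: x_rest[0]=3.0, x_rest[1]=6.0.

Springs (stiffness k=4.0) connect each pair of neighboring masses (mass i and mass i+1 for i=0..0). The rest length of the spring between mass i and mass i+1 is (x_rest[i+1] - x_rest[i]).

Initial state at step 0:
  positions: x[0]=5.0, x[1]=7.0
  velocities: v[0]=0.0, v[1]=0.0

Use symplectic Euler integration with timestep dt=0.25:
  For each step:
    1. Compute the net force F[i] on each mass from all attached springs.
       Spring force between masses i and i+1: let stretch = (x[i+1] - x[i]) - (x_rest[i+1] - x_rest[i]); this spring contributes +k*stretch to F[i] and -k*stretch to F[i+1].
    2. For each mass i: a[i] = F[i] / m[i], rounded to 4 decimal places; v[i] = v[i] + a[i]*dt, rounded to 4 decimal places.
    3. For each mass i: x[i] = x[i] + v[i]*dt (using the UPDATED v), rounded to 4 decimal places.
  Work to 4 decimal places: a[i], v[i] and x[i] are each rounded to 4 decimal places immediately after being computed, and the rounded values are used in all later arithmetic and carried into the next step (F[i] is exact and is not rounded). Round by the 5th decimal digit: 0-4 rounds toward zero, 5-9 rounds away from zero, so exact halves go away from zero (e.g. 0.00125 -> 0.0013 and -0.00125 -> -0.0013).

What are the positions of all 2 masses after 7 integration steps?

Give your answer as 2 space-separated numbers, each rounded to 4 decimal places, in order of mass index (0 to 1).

Step 0: x=[5.0000 7.0000] v=[0.0000 0.0000]
Step 1: x=[4.7500 7.2500] v=[-1.0000 1.0000]
Step 2: x=[4.3750 7.6250] v=[-1.5000 1.5000]
Step 3: x=[4.0625 7.9375] v=[-1.2500 1.2500]
Step 4: x=[3.9688 8.0313] v=[-0.3750 0.3750]
Step 5: x=[4.1407 7.8594] v=[0.6875 -0.6875]
Step 6: x=[4.4923 7.5079] v=[1.4062 -1.4062]
Step 7: x=[4.8478 7.1525] v=[1.4218 -1.4218]

Answer: 4.8478 7.1525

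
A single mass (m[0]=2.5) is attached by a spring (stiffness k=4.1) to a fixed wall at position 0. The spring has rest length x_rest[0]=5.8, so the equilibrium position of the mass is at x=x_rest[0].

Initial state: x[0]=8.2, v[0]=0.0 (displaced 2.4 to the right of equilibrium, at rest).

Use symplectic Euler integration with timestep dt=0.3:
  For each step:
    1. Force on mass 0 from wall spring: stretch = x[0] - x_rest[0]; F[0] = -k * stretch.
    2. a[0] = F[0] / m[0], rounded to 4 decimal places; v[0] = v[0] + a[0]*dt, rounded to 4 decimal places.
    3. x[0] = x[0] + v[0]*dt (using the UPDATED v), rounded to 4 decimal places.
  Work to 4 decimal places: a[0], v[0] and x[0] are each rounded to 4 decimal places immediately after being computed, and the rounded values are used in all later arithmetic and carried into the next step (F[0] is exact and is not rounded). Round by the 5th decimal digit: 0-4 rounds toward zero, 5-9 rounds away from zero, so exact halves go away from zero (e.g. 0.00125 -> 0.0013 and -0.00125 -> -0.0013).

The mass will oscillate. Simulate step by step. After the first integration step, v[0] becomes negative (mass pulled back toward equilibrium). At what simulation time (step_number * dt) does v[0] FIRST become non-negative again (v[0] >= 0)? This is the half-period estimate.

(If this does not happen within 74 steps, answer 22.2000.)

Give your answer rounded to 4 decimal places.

Answer: 2.7000

Derivation:
Step 0: x=[8.2000] v=[0.0000]
Step 1: x=[7.8458] v=[-1.1808]
Step 2: x=[7.1896] v=[-2.1873]
Step 3: x=[6.3283] v=[-2.8710]
Step 4: x=[5.3890] v=[-3.1309]
Step 5: x=[4.5104] v=[-2.9287]
Step 6: x=[3.8221] v=[-2.2942]
Step 7: x=[3.4258] v=[-1.3211]
Step 8: x=[3.3799] v=[-0.1530]
Step 9: x=[3.6912] v=[1.0377]
First v>=0 after going negative at step 9, time=2.7000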